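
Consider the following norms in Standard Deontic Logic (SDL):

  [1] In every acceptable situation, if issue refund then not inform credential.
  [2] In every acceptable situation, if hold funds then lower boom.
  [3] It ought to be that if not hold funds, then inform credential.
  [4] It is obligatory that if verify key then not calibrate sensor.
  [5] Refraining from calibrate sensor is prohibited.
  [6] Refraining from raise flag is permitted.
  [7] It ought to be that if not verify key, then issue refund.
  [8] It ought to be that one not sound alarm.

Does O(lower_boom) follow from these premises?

Premise 5, F(¬calibrate_sensor), is equivalent to O(calibrate_sensor).
Premise 4 is O(verify_key → ¬calibrate_sensor); contrapositively O(calibrate_sensor → ¬verify_key). Since O(calibrate_sensor) holds, K gives O(¬verify_key).
Premise 7 is O(¬verify_key → issue_refund); since O(¬verify_key), deontic closure gives O(issue_refund).
Premise 1 is O(issue_refund → ¬inform_credential); since O(issue_refund), deontic closure gives O(¬inform_credential).
The contrapositive of premise 3 (O(¬hold_funds → inform_credential)) is O(¬inform_credential → hold_funds), and O(¬inform_credential) is already established, so O(hold_funds).
Premise 2 is O(hold_funds → lower_boom); since O(hold_funds), deontic closure gives O(lower_boom).
Premises 6, 8 do not contribute to this derivation.
So O(lower_boom) follows.

Yes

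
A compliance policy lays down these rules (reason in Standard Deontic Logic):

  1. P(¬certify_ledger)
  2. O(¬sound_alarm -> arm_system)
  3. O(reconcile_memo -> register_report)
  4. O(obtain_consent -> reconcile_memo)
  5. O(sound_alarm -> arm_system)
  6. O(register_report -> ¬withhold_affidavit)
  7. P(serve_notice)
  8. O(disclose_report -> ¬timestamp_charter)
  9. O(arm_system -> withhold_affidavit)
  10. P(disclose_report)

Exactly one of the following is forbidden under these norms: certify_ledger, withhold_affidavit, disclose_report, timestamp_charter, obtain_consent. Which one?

obtain_consent

Premises 5 and 2 cover both cases: O(sound_alarm -> arm_system) and O(¬sound_alarm -> arm_system). Since sound_alarm ∨ ¬sound_alarm is a tautology, O(arm_system) follows.
With premise 9, O(arm_system -> withhold_affidavit), the K-axiom yields O(withhold_affidavit).
Premise 6, O(register_report -> ¬withhold_affidavit), contraposes to O(withhold_affidavit -> ¬register_report); with O(withhold_affidavit) we get O(¬register_report).
The contrapositive of premise 3 (O(reconcile_memo -> register_report)) is O(¬register_report -> ¬reconcile_memo), and O(¬register_report) is already established, so O(¬reconcile_memo).
The contrapositive of premise 4 (O(obtain_consent -> reconcile_memo)) is O(¬reconcile_memo -> ¬obtain_consent), and O(¬reconcile_memo) is already established, so O(¬obtain_consent).
So O(¬obtain_consent) holds, i.e. obtain_consent is forbidden. None of the other listed options is forbidden under the premises.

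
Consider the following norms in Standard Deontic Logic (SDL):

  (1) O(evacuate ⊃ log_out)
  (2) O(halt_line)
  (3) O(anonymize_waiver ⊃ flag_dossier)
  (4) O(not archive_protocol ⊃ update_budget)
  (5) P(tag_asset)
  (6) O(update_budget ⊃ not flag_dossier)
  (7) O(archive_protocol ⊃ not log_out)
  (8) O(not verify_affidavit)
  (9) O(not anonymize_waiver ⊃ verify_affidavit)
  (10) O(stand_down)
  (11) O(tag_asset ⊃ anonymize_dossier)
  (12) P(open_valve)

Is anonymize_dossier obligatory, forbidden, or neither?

Neither

Premise 11 is O(tag_asset ⊃ anonymize_dossier), but O(tag_asset) is not derivable from the premises (the permission P(tag_asset) asserts only not O(not tag_asset), not O(tag_asset)), so it does not yield O(anonymize_dossier).
No premise or chain of K-axiom applications forces O(anonymize_dossier), and none forces O(not anonymize_dossier). So anonymize_dossier is neither obligatory nor forbidden under these norms.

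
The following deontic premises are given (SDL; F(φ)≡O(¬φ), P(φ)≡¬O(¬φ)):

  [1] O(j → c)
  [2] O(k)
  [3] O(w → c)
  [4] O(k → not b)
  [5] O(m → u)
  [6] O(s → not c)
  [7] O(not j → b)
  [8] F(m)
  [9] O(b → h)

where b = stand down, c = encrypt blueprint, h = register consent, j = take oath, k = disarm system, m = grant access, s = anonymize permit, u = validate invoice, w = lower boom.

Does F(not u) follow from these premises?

Premise 5 is O(m → u), but O(m) is not derivable from the premises, so it does not yield O(u).
No other premise forces O(u). An ideal world satisfying every premise can still have not u true, so F(not u) is not derivable.

No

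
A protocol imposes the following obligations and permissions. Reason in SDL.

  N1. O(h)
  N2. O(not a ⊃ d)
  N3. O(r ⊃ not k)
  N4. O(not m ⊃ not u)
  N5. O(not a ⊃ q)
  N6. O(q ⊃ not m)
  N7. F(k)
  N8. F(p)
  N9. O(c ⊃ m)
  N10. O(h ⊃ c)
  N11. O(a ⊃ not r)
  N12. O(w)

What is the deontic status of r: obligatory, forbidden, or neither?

Forbidden

From premise 1 we have O(h).
With premise 10, O(h ⊃ c), the K-axiom yields O(c).
From O(c) and premise 9, O(c ⊃ m), we obtain O(m).
The contrapositive of premise 6 (O(q ⊃ not m)) is O(m ⊃ not q), and O(m) is already established, so O(not q).
Premise 5 is O(not a ⊃ q); contrapositively O(not q ⊃ a). Since O(not q) holds, K gives O(a).
Applying K to premise 11 (O(a ⊃ not r)) and O(a) yields O(not r).
Premises 2, 3, 4, 7, 8, 12 do not contribute to this derivation.
Thus O(not r), which is F(r): r is forbidden.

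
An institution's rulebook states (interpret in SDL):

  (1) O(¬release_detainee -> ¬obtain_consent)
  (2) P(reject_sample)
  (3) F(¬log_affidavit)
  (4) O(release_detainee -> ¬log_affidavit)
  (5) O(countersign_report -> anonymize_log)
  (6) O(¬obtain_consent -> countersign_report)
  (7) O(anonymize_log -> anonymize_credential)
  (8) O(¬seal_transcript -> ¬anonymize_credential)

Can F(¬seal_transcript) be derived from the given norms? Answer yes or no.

Yes

Premise 3 is F(¬log_affidavit), i.e. O(log_affidavit).
Premise 4 is O(release_detainee -> ¬log_affidavit); contrapositively O(log_affidavit -> ¬release_detainee). Since O(log_affidavit) holds, K gives O(¬release_detainee).
From O(¬release_detainee) and premise 1, O(¬release_detainee -> ¬obtain_consent), we obtain O(¬obtain_consent).
Premise 6 is O(¬obtain_consent -> countersign_report); since O(¬obtain_consent), deontic closure gives O(countersign_report).
With premise 5, O(countersign_report -> anonymize_log), the K-axiom yields O(anonymize_log).
From O(anonymize_log) and premise 7, O(anonymize_log -> anonymize_credential), we obtain O(anonymize_credential).
Premise 8, O(¬seal_transcript -> ¬anonymize_credential), contraposes to O(anonymize_credential -> seal_transcript); with O(anonymize_credential) we get O(seal_transcript).
Premise 2 does not contribute to this derivation.
So O(seal_transcript) holds, i.e. F(¬seal_transcript). The claim follows.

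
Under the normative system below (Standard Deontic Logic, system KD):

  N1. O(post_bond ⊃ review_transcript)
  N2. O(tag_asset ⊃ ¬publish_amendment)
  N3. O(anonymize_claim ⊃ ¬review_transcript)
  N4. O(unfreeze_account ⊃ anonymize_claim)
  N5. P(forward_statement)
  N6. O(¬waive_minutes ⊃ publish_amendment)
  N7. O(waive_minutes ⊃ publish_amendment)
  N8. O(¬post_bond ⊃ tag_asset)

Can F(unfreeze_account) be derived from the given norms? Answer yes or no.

Premises 7 and 6 cover both cases: O(waive_minutes ⊃ publish_amendment) and O(¬waive_minutes ⊃ publish_amendment). Since waive_minutes ∨ ¬waive_minutes is a tautology, O(publish_amendment) follows.
The contrapositive of premise 2 (O(tag_asset ⊃ ¬publish_amendment)) is O(publish_amendment ⊃ ¬tag_asset), and O(publish_amendment) is already established, so O(¬tag_asset).
Premise 8 is O(¬post_bond ⊃ tag_asset); contrapositively O(¬tag_asset ⊃ post_bond). Since O(¬tag_asset) holds, K gives O(post_bond).
Applying K to premise 1 (O(post_bond ⊃ review_transcript)) and O(post_bond) yields O(review_transcript).
Premise 3, O(anonymize_claim ⊃ ¬review_transcript), contraposes to O(review_transcript ⊃ ¬anonymize_claim); with O(review_transcript) we get O(¬anonymize_claim).
Premise 4 is O(unfreeze_account ⊃ anonymize_claim); contrapositively O(¬anonymize_claim ⊃ ¬unfreeze_account). Since O(¬anonymize_claim) holds, K gives O(¬unfreeze_account).
Premise 5 does not contribute to this derivation.
So O(¬unfreeze_account) holds, i.e. F(unfreeze_account). The claim follows.

Yes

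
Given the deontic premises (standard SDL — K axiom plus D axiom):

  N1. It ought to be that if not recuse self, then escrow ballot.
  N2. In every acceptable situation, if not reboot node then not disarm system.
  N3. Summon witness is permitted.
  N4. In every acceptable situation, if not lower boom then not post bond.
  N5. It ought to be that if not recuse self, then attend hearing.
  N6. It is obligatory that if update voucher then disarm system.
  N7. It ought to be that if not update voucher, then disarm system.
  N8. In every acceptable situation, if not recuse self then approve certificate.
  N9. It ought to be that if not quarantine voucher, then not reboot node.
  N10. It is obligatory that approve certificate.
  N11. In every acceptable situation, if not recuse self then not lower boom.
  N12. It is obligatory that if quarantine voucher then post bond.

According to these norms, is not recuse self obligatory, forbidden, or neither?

Premises 7 and 6 are O(¬update_voucher → disarm_system) and O(update_voucher → disarm_system); every ideal world satisfies ¬update_voucher or update_voucher, so in either case disarm_system holds — hence O(disarm_system).
The contrapositive of premise 2 (O(¬reboot_node → ¬disarm_system)) is O(disarm_system → reboot_node), and O(disarm_system) is already established, so O(reboot_node).
The contrapositive of premise 9 (O(¬quarantine_voucher → ¬reboot_node)) is O(reboot_node → quarantine_voucher), and O(reboot_node) is already established, so O(quarantine_voucher).
From O(quarantine_voucher) and premise 12, O(quarantine_voucher → post_bond), we obtain O(post_bond).
Premise 4, O(¬lower_boom → ¬post_bond), contraposes to O(post_bond → lower_boom); with O(post_bond) we get O(lower_boom).
Premise 11 is O(¬recuse_self → ¬lower_boom); contrapositively O(lower_boom → recuse_self). Since O(lower_boom) holds, K gives O(recuse_self).
Premises 1, 3, 5, 8, 10 do not contribute to this derivation.
Thus O(recuse_self), which is F(¬recuse_self): ¬recuse_self is forbidden.

Forbidden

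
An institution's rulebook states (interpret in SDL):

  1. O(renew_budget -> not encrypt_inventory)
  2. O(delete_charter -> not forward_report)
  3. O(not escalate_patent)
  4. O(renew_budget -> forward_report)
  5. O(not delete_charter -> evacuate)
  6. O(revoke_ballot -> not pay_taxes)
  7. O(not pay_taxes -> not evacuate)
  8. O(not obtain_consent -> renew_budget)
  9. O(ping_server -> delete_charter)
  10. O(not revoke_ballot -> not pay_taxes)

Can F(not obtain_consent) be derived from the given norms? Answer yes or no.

Premises 6 and 10 are O(revoke_ballot -> not pay_taxes) and O(not revoke_ballot -> not pay_taxes); every ideal world satisfies revoke_ballot or not revoke_ballot, so in either case not pay_taxes holds — hence O(not pay_taxes).
From O(not pay_taxes) and premise 7, O(not pay_taxes -> not evacuate), we obtain O(not evacuate).
Premise 5, O(not delete_charter -> evacuate), contraposes to O(not evacuate -> delete_charter); with O(not evacuate) we get O(delete_charter).
From O(delete_charter) and premise 2, O(delete_charter -> not forward_report), we obtain O(not forward_report).
Premise 4 is O(renew_budget -> forward_report); contrapositively O(not forward_report -> not renew_budget). Since O(not forward_report) holds, K gives O(not renew_budget).
Premise 8, O(not obtain_consent -> renew_budget), contraposes to O(not renew_budget -> obtain_consent); with O(not renew_budget) we get O(obtain_consent).
Premises 1, 3, 9 do not contribute to this derivation.
So O(obtain_consent) holds, i.e. F(not obtain_consent). The claim follows.

Yes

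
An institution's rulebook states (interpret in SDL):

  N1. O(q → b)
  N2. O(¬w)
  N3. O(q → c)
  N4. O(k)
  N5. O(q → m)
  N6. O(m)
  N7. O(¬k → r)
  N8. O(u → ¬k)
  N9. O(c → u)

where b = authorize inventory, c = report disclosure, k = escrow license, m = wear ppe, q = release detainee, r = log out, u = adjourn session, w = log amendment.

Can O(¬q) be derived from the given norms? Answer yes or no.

Premise 4 states O(k) outright.
The contrapositive of premise 8 (O(u → ¬k)) is O(k → ¬u), and O(k) is already established, so O(¬u).
Premise 9 is O(c → u); contrapositively O(¬u → ¬c). Since O(¬u) holds, K gives O(¬c).
The contrapositive of premise 3 (O(q → c)) is O(¬c → ¬q), and O(¬c) is already established, so O(¬q).
Premises 1, 2, 5, 6, 7 do not contribute to this derivation.
So O(¬q) follows.

Yes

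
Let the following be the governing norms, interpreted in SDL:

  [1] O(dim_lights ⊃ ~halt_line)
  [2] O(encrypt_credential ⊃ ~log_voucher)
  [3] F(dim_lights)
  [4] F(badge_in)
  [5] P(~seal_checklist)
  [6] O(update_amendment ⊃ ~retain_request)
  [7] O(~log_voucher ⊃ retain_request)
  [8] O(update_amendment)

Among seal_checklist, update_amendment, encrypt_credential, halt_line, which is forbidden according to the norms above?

From premise 8 we have O(update_amendment).
From O(update_amendment) and premise 6, O(update_amendment ⊃ ~retain_request), we obtain O(~retain_request).
Premise 7 is O(~log_voucher ⊃ retain_request); contrapositively O(~retain_request ⊃ log_voucher). Since O(~retain_request) holds, K gives O(log_voucher).
Premise 2, O(encrypt_credential ⊃ ~log_voucher), contraposes to O(log_voucher ⊃ ~encrypt_credential); with O(log_voucher) we get O(~encrypt_credential).
So O(~encrypt_credential) holds, i.e. encrypt_credential is forbidden. None of the other listed options is forbidden under the premises.

encrypt_credential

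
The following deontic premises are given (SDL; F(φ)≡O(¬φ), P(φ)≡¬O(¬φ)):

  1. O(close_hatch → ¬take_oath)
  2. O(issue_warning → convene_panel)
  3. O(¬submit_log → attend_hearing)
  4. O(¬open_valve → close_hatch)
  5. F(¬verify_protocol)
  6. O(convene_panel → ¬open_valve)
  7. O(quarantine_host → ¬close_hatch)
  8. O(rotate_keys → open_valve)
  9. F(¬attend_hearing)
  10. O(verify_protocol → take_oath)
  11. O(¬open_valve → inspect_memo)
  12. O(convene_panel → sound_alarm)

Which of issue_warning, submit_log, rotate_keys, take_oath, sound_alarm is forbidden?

Premise 5, F(¬verify_protocol), is equivalent to O(verify_protocol).
Applying K to premise 10 (O(verify_protocol → take_oath)) and O(verify_protocol) yields O(take_oath).
The contrapositive of premise 1 (O(close_hatch → ¬take_oath)) is O(take_oath → ¬close_hatch), and O(take_oath) is already established, so O(¬close_hatch).
Premise 4, O(¬open_valve → close_hatch), contraposes to O(¬close_hatch → open_valve); with O(¬close_hatch) we get O(open_valve).
The contrapositive of premise 6 (O(convene_panel → ¬open_valve)) is O(open_valve → ¬convene_panel), and O(open_valve) is already established, so O(¬convene_panel).
Premise 2, O(issue_warning → convene_panel), contraposes to O(¬convene_panel → ¬issue_warning); with O(¬convene_panel) we get O(¬issue_warning).
So O(¬issue_warning) holds, i.e. issue_warning is forbidden. None of the other listed options is forbidden under the premises.

issue_warning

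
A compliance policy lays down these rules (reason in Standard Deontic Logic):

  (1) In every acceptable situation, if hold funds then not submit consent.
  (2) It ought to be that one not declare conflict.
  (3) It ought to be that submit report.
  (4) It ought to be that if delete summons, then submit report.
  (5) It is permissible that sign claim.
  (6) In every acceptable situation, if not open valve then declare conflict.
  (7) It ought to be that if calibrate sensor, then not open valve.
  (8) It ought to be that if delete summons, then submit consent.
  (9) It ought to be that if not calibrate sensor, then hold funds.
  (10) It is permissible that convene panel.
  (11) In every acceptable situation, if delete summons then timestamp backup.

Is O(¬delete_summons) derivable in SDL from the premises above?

Premise 2 states O(¬declare_conflict) outright.
The contrapositive of premise 6 (O(¬open_valve → declare_conflict)) is O(¬declare_conflict → open_valve), and O(¬declare_conflict) is already established, so O(open_valve).
Premise 7 is O(calibrate_sensor → ¬open_valve); contrapositively O(open_valve → ¬calibrate_sensor). Since O(open_valve) holds, K gives O(¬calibrate_sensor).
Premise 9 is O(¬calibrate_sensor → hold_funds); since O(¬calibrate_sensor), deontic closure gives O(hold_funds).
From O(hold_funds) and premise 1, O(hold_funds → ¬submit_consent), we obtain O(¬submit_consent).
Premise 8 is O(delete_summons → submit_consent); contrapositively O(¬submit_consent → ¬delete_summons). Since O(¬submit_consent) holds, K gives O(¬delete_summons).
Premises 3, 4, 5, 10, 11 do not contribute to this derivation.
So O(¬delete_summons) follows.

Yes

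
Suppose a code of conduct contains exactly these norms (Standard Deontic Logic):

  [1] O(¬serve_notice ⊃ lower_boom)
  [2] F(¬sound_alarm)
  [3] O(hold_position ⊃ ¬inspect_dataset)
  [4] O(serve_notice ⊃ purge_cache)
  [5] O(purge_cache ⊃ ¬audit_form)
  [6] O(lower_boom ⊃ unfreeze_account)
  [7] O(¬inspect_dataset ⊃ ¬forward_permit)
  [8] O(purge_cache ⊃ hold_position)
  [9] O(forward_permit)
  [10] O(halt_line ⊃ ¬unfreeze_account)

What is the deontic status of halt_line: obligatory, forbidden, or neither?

Forbidden

From premise 9 we have O(forward_permit).
Premise 7 is O(¬inspect_dataset ⊃ ¬forward_permit); contrapositively O(forward_permit ⊃ inspect_dataset). Since O(forward_permit) holds, K gives O(inspect_dataset).
Premise 3, O(hold_position ⊃ ¬inspect_dataset), contraposes to O(inspect_dataset ⊃ ¬hold_position); with O(inspect_dataset) we get O(¬hold_position).
Premise 8 is O(purge_cache ⊃ hold_position); contrapositively O(¬hold_position ⊃ ¬purge_cache). Since O(¬hold_position) holds, K gives O(¬purge_cache).
The contrapositive of premise 4 (O(serve_notice ⊃ purge_cache)) is O(¬purge_cache ⊃ ¬serve_notice), and O(¬purge_cache) is already established, so O(¬serve_notice).
Premise 1 is O(¬serve_notice ⊃ lower_boom); since O(¬serve_notice), deontic closure gives O(lower_boom).
Applying K to premise 6 (O(lower_boom ⊃ unfreeze_account)) and O(lower_boom) yields O(unfreeze_account).
Premise 10, O(halt_line ⊃ ¬unfreeze_account), contraposes to O(unfreeze_account ⊃ ¬halt_line); with O(unfreeze_account) we get O(¬halt_line).
Premises 2, 5 do not contribute to this derivation.
Thus O(¬halt_line), which is F(halt_line): halt_line is forbidden.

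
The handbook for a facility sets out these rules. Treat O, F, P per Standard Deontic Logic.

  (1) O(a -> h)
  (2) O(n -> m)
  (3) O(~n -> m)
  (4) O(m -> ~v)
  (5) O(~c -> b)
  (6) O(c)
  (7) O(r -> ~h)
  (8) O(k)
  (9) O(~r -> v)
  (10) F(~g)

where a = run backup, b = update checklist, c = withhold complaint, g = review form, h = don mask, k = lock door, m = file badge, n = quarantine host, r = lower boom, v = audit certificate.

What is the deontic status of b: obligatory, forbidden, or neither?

Neither

Premise 5 is O(~c -> b), but O(~c) is not derivable from the premises, so it does not yield O(b).
No premise or chain of K-axiom applications forces O(b), and none forces O(~b). So b is neither obligatory nor forbidden under these norms.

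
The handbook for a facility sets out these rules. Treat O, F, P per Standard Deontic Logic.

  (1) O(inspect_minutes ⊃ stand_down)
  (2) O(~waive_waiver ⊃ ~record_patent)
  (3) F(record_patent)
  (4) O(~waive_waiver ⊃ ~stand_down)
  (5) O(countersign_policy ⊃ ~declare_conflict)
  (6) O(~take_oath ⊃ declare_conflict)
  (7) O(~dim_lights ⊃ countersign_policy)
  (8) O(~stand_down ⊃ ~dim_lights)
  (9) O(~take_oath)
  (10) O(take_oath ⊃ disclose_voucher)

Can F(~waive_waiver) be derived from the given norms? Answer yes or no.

Yes

From premise 9 we have O(~take_oath).
Applying K to premise 6 (O(~take_oath ⊃ declare_conflict)) and O(~take_oath) yields O(declare_conflict).
Premise 5, O(countersign_policy ⊃ ~declare_conflict), contraposes to O(declare_conflict ⊃ ~countersign_policy); with O(declare_conflict) we get O(~countersign_policy).
The contrapositive of premise 7 (O(~dim_lights ⊃ countersign_policy)) is O(~countersign_policy ⊃ dim_lights), and O(~countersign_policy) is already established, so O(dim_lights).
Premise 8 is O(~stand_down ⊃ ~dim_lights); contrapositively O(dim_lights ⊃ stand_down). Since O(dim_lights) holds, K gives O(stand_down).
The contrapositive of premise 4 (O(~waive_waiver ⊃ ~stand_down)) is O(stand_down ⊃ waive_waiver), and O(stand_down) is already established, so O(waive_waiver).
Premises 1, 2, 3, 10 do not contribute to this derivation.
So O(waive_waiver) holds, i.e. F(~waive_waiver). The claim follows.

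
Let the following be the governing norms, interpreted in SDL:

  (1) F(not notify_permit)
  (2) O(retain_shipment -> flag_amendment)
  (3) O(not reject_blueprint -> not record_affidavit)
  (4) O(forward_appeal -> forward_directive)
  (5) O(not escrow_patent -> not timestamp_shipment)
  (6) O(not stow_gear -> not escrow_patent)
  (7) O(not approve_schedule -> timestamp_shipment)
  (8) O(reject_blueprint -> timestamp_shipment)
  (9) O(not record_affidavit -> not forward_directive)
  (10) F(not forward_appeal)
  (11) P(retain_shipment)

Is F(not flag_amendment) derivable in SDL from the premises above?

Premise 2 is O(retain_shipment -> flag_amendment), but O(retain_shipment) is not derivable from the premises (the permission P(retain_shipment) asserts only not O(not retain_shipment), not O(retain_shipment)), so it does not yield O(flag_amendment).
No other premise forces O(flag_amendment). An ideal world satisfying every premise can still have not flag_amendment true, so F(not flag_amendment) is not derivable.

No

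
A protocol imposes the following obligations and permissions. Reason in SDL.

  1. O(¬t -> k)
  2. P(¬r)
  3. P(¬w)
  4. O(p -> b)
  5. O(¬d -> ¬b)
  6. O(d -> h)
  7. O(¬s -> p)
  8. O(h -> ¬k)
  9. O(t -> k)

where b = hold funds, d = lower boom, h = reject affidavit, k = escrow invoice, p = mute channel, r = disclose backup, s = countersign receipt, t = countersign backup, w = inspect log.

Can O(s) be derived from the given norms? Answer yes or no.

Yes

Premises 9 and 1 cover both cases: O(t -> k) and O(¬t -> k). Since t ∨ ¬t is a tautology, O(k) follows.
Premise 8, O(h -> ¬k), contraposes to O(k -> ¬h); with O(k) we get O(¬h).
Premise 6, O(d -> h), contraposes to O(¬h -> ¬d); with O(¬h) we get O(¬d).
From O(¬d) and premise 5, O(¬d -> ¬b), we obtain O(¬b).
Premise 4 is O(p -> b); contrapositively O(¬b -> ¬p). Since O(¬b) holds, K gives O(¬p).
The contrapositive of premise 7 (O(¬s -> p)) is O(¬p -> s), and O(¬p) is already established, so O(s).
Premises 2, 3 do not contribute to this derivation.
So O(s) follows.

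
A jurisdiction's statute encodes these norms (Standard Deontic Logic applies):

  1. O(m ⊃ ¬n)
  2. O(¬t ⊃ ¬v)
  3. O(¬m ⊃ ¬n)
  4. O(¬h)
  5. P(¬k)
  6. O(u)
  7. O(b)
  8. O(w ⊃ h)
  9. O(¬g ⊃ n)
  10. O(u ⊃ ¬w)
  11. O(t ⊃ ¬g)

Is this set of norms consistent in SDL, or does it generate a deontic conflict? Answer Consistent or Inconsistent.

Premise 8 is O(w ⊃ h), but O(w) is not derivable from the premises, so it does not yield O(h).
So O(h) is not derivable, and the apparent clash with O(¬h) does not arise.
A world satisfying every obligation exists (e.g. b=true, g=true, h=false, k=false, m=false, n=false, t=false, u=true, v=false, w=false); no atom is both obligatory and forbidden, so the set is consistent.

Consistent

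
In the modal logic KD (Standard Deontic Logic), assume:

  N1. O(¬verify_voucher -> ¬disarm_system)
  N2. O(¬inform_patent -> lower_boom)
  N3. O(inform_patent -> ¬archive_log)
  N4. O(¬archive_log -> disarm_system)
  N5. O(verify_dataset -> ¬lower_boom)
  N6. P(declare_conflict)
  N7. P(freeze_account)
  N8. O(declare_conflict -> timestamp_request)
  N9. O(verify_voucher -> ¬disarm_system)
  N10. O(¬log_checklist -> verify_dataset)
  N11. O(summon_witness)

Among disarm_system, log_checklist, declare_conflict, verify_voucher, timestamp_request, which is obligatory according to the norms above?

Premises 1 and 9 cover both cases: O(¬verify_voucher -> ¬disarm_system) and O(verify_voucher -> ¬disarm_system). Since ¬verify_voucher ∨ verify_voucher is a tautology, O(¬disarm_system) follows.
Premise 4, O(¬archive_log -> disarm_system), contraposes to O(¬disarm_system -> archive_log); with O(¬disarm_system) we get O(archive_log).
Premise 3 is O(inform_patent -> ¬archive_log); contrapositively O(archive_log -> ¬inform_patent). Since O(archive_log) holds, K gives O(¬inform_patent).
From O(¬inform_patent) and premise 2, O(¬inform_patent -> lower_boom), we obtain O(lower_boom).
Premise 5 is O(verify_dataset -> ¬lower_boom); contrapositively O(lower_boom -> ¬verify_dataset). Since O(lower_boom) holds, K gives O(¬verify_dataset).
Premise 10 is O(¬log_checklist -> verify_dataset); contrapositively O(¬verify_dataset -> log_checklist). Since O(¬verify_dataset) holds, K gives O(log_checklist).
So O(log_checklist) holds — log_checklist is obligatory. None of the other listed options is made obligatory by any chain of premises.

log_checklist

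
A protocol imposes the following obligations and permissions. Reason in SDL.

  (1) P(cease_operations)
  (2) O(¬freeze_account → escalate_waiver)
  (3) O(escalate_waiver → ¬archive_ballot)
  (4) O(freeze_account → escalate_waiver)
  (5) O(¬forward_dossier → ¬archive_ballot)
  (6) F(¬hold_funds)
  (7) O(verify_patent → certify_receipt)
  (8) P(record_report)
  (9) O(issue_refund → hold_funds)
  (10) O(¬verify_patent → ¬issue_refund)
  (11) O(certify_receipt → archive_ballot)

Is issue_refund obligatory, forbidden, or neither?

Premises 4 and 2 are O(freeze_account → escalate_waiver) and O(¬freeze_account → escalate_waiver); every ideal world satisfies freeze_account or ¬freeze_account, so in either case escalate_waiver holds — hence O(escalate_waiver).
Applying K to premise 3 (O(escalate_waiver → ¬archive_ballot)) and O(escalate_waiver) yields O(¬archive_ballot).
The contrapositive of premise 11 (O(certify_receipt → archive_ballot)) is O(¬archive_ballot → ¬certify_receipt), and O(¬archive_ballot) is already established, so O(¬certify_receipt).
Premise 7, O(verify_patent → certify_receipt), contraposes to O(¬certify_receipt → ¬verify_patent); with O(¬certify_receipt) we get O(¬verify_patent).
Applying K to premise 10 (O(¬verify_patent → ¬issue_refund)) and O(¬verify_patent) yields O(¬issue_refund).
Premises 1, 5, 6, 8, 9 do not contribute to this derivation.
Thus O(¬issue_refund), which is F(issue_refund): issue_refund is forbidden.

Forbidden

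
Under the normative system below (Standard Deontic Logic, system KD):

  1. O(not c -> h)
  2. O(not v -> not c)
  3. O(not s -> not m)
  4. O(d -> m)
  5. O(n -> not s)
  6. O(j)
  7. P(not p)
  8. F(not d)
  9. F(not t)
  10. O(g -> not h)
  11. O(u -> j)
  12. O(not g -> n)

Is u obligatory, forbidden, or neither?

Neither

Premise 11 is O(u -> j); even if O(j) held, inferring O(u) would be affirming the consequent — invalid.
No premise or chain of K-axiom applications forces O(u), and none forces O(not u). So u is neither obligatory nor forbidden under these norms.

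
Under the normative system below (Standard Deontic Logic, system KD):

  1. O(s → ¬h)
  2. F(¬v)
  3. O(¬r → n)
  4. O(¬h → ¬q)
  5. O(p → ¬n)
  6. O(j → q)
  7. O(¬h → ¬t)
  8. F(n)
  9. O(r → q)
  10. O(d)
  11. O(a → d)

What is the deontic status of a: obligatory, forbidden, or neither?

Premise 11 is O(a → d); even if O(d) held, inferring O(a) would be affirming the consequent — invalid.
No premise or chain of K-axiom applications forces O(a), and none forces O(¬a). So a is neither obligatory nor forbidden under these norms.

Neither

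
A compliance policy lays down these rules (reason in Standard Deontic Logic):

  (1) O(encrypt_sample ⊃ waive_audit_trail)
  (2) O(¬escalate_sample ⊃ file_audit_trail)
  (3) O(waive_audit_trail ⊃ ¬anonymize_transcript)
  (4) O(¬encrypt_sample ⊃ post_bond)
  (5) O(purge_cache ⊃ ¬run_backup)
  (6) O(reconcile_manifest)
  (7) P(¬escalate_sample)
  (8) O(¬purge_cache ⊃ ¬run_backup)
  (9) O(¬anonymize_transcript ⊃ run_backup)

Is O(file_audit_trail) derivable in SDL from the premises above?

Premise 2 is O(¬escalate_sample ⊃ file_audit_trail), but O(¬escalate_sample) is not derivable from the premises (the permission P(¬escalate_sample) asserts only ¬O(escalate_sample), not O(¬escalate_sample)), so it does not yield O(file_audit_trail).
No other premise forces O(file_audit_trail). An ideal world satisfying every premise can still have file_audit_trail false, so O(file_audit_trail) is not derivable.

No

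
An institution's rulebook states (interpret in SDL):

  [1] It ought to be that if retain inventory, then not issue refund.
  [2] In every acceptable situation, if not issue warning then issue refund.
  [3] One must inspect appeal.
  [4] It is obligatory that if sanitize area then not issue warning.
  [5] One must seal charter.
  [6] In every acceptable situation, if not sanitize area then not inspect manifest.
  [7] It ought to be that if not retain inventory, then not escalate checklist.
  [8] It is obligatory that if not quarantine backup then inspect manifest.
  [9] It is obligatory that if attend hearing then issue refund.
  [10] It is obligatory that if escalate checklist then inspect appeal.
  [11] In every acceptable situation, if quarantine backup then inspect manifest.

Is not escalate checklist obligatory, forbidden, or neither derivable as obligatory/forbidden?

Obligatory

Premises 8 and 11 are O(¬quarantine_backup → inspect_manifest) and O(quarantine_backup → inspect_manifest); every ideal world satisfies ¬quarantine_backup or quarantine_backup, so in either case inspect_manifest holds — hence O(inspect_manifest).
Premise 6, O(¬sanitize_area → ¬inspect_manifest), contraposes to O(inspect_manifest → sanitize_area); with O(inspect_manifest) we get O(sanitize_area).
With premise 4, O(sanitize_area → ¬issue_warning), the K-axiom yields O(¬issue_warning).
With premise 2, O(¬issue_warning → issue_refund), the K-axiom yields O(issue_refund).
Premise 1 is O(retain_inventory → ¬issue_refund); contrapositively O(issue_refund → ¬retain_inventory). Since O(issue_refund) holds, K gives O(¬retain_inventory).
Premise 7 is O(¬retain_inventory → ¬escalate_checklist); since O(¬retain_inventory), deontic closure gives O(¬escalate_checklist).
Premises 3, 5, 9, 10 do not contribute to this derivation.
Hence ¬escalate_checklist is obligatory.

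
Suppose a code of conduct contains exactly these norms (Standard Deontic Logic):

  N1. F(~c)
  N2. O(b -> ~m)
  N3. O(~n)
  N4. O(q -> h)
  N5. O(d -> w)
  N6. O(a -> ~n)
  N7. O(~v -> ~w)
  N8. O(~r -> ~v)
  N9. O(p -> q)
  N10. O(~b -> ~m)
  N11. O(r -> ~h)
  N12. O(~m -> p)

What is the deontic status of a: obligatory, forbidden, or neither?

Neither

Premise 6 is O(a -> ~n); even if O(~n) held, inferring O(a) would be affirming the consequent — invalid.
No premise or chain of K-axiom applications forces O(a), and none forces O(~a). So a is neither obligatory nor forbidden under these norms.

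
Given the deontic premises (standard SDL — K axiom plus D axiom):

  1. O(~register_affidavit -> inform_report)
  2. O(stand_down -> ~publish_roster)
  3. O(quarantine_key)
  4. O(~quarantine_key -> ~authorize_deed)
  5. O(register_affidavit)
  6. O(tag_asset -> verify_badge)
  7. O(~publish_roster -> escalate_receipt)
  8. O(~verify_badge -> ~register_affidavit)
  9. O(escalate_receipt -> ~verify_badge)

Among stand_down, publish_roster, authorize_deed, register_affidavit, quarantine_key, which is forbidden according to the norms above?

Premise 5 states O(register_affidavit) outright.
Premise 8 is O(~verify_badge -> ~register_affidavit); contrapositively O(register_affidavit -> verify_badge). Since O(register_affidavit) holds, K gives O(verify_badge).
The contrapositive of premise 9 (O(escalate_receipt -> ~verify_badge)) is O(verify_badge -> ~escalate_receipt), and O(verify_badge) is already established, so O(~escalate_receipt).
Premise 7 is O(~publish_roster -> escalate_receipt); contrapositively O(~escalate_receipt -> publish_roster). Since O(~escalate_receipt) holds, K gives O(publish_roster).
Premise 2, O(stand_down -> ~publish_roster), contraposes to O(publish_roster -> ~stand_down); with O(publish_roster) we get O(~stand_down).
So O(~stand_down) holds, i.e. stand_down is forbidden. None of the other listed options is forbidden under the premises.

stand_down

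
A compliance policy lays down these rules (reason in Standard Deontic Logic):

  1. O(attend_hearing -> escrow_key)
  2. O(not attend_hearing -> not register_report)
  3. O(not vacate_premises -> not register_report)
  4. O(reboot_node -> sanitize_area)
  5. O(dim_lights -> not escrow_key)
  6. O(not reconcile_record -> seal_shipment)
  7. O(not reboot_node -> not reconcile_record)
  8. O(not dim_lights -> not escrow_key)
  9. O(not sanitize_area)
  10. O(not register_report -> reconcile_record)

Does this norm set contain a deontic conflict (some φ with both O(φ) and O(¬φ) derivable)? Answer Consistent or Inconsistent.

Inconsistent

By case analysis on dim_lights: premise 5 gives O(dim_lights -> not escrow_key) and premise 8 gives O(not dim_lights -> not escrow_key), so O(not escrow_key) either way.
Premise 1 is O(attend_hearing -> escrow_key); contrapositively O(not escrow_key -> not attend_hearing). Since O(not escrow_key) holds, K gives O(not attend_hearing).
With premise 2, O(not attend_hearing -> not register_report), the K-axiom yields O(not register_report).
From O(not register_report) and premise 10, O(not register_report -> reconcile_record), we obtain O(reconcile_record).
Premise 7 is O(not reboot_node -> not reconcile_record); contrapositively O(reconcile_record -> reboot_node). Since O(reconcile_record) holds, K gives O(reboot_node).
From O(reboot_node) and premise 4, O(reboot_node -> sanitize_area), we obtain O(sanitize_area).
However, premise 9 gives O(not sanitize_area).
We now have both O(sanitize_area) and O(not sanitize_area) — sanitize_area is simultaneously obligatory and forbidden, violating the D-axiom.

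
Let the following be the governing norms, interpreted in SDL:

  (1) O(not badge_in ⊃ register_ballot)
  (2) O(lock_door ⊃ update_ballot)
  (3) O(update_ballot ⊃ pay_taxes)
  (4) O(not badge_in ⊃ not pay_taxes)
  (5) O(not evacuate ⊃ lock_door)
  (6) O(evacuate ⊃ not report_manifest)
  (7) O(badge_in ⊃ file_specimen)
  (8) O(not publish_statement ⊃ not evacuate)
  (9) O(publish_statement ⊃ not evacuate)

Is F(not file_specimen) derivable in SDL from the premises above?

Yes

Premises 9 and 8 cover both cases: O(publish_statement ⊃ not evacuate) and O(not publish_statement ⊃ not evacuate). Since publish_statement ∨ not publish_statement is a tautology, O(not evacuate) follows.
Premise 5 is O(not evacuate ⊃ lock_door); since O(not evacuate), deontic closure gives O(lock_door).
Premise 2 is O(lock_door ⊃ update_ballot); since O(lock_door), deontic closure gives O(update_ballot).
With premise 3, O(update_ballot ⊃ pay_taxes), the K-axiom yields O(pay_taxes).
Premise 4, O(not badge_in ⊃ not pay_taxes), contraposes to O(pay_taxes ⊃ badge_in); with O(pay_taxes) we get O(badge_in).
From O(badge_in) and premise 7, O(badge_in ⊃ file_specimen), we obtain O(file_specimen).
Premises 1, 6 do not contribute to this derivation.
So O(file_specimen) holds, i.e. F(not file_specimen). The claim follows.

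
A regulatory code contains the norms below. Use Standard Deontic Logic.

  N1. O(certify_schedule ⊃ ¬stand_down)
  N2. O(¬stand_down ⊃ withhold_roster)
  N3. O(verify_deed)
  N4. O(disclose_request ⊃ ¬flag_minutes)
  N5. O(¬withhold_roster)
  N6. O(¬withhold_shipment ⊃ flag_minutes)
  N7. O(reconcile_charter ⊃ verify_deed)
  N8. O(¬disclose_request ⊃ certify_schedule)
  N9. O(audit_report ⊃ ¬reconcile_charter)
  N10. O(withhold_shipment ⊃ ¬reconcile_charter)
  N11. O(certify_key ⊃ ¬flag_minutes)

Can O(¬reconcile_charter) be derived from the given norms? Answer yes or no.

Premise 5 gives O(¬withhold_roster).
Premise 2, O(¬stand_down ⊃ withhold_roster), contraposes to O(¬withhold_roster ⊃ stand_down); with O(¬withhold_roster) we get O(stand_down).
Premise 1, O(certify_schedule ⊃ ¬stand_down), contraposes to O(stand_down ⊃ ¬certify_schedule); with O(stand_down) we get O(¬certify_schedule).
The contrapositive of premise 8 (O(¬disclose_request ⊃ certify_schedule)) is O(¬certify_schedule ⊃ disclose_request), and O(¬certify_schedule) is already established, so O(disclose_request).
Premise 4 is O(disclose_request ⊃ ¬flag_minutes); since O(disclose_request), deontic closure gives O(¬flag_minutes).
The contrapositive of premise 6 (O(¬withhold_shipment ⊃ flag_minutes)) is O(¬flag_minutes ⊃ withhold_shipment), and O(¬flag_minutes) is already established, so O(withhold_shipment).
With premise 10, O(withhold_shipment ⊃ ¬reconcile_charter), the K-axiom yields O(¬reconcile_charter).
Premises 3, 7, 9, 11 do not contribute to this derivation.
So O(¬reconcile_charter) follows.

Yes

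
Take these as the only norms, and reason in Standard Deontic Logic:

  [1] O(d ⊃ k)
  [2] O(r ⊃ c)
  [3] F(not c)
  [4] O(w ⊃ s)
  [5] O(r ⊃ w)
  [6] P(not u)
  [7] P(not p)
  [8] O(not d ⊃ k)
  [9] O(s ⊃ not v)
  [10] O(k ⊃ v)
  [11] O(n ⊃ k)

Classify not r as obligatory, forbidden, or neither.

By case analysis on d: premise 1 gives O(d ⊃ k) and premise 8 gives O(not d ⊃ k), so O(k) either way.
Premise 10 is O(k ⊃ v); since O(k), deontic closure gives O(v).
Premise 9 is O(s ⊃ not v); contrapositively O(v ⊃ not s). Since O(v) holds, K gives O(not s).
The contrapositive of premise 4 (O(w ⊃ s)) is O(not s ⊃ not w), and O(not s) is already established, so O(not w).
The contrapositive of premise 5 (O(r ⊃ w)) is O(not w ⊃ not r), and O(not w) is already established, so O(not r).
Premises 2, 3, 6, 7, 11 do not contribute to this derivation.
Hence not r is obligatory.

Obligatory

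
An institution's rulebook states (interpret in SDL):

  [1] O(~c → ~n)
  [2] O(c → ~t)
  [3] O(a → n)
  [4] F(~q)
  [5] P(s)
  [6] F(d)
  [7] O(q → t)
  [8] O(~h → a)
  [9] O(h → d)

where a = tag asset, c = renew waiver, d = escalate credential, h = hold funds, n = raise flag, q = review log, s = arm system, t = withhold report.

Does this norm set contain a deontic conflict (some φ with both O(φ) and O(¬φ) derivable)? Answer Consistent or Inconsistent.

Inconsistent

Premise 6, F(d), is equivalent to O(~d).
Premise 9 is O(h → d); contrapositively O(~d → ~h). Since O(~d) holds, K gives O(~h).
From O(~h) and premise 8, O(~h → a), we obtain O(a).
Premise 3 is O(a → n); since O(a), deontic closure gives O(n).
The contrapositive of premise 1 (O(~c → ~n)) is O(n → c), and O(n) is already established, so O(c).
From O(c) and premise 2, O(c → ~t), we obtain O(~t).
Premise 7, O(q → t), contraposes to O(~t → ~q); with O(~t) we get O(~q).
However, F(~q) at premise 4 amounts to O(q).
We now have both O(~q) and O(q) — q is simultaneously obligatory and forbidden, violating the D-axiom.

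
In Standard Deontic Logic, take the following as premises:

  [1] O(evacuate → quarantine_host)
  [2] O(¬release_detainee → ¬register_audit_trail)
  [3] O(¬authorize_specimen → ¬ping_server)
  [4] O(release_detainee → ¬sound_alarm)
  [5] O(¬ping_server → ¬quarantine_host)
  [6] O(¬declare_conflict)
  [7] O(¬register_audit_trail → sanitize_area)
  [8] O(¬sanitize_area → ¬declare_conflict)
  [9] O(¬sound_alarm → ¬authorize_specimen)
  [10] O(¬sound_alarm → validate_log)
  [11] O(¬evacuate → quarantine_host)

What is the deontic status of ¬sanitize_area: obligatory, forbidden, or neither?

By case analysis on evacuate: premise 1 gives O(evacuate → quarantine_host) and premise 11 gives O(¬evacuate → quarantine_host), so O(quarantine_host) either way.
Premise 5 is O(¬ping_server → ¬quarantine_host); contrapositively O(quarantine_host → ping_server). Since O(quarantine_host) holds, K gives O(ping_server).
The contrapositive of premise 3 (O(¬authorize_specimen → ¬ping_server)) is O(ping_server → authorize_specimen), and O(ping_server) is already established, so O(authorize_specimen).
Premise 9, O(¬sound_alarm → ¬authorize_specimen), contraposes to O(authorize_specimen → sound_alarm); with O(authorize_specimen) we get O(sound_alarm).
Premise 4, O(release_detainee → ¬sound_alarm), contraposes to O(sound_alarm → ¬release_detainee); with O(sound_alarm) we get O(¬release_detainee).
Applying K to premise 2 (O(¬release_detainee → ¬register_audit_trail)) and O(¬release_detainee) yields O(¬register_audit_trail).
Applying K to premise 7 (O(¬register_audit_trail → sanitize_area)) and O(¬register_audit_trail) yields O(sanitize_area).
Premises 6, 8, 10 do not contribute to this derivation.
Thus O(sanitize_area), which is F(¬sanitize_area): ¬sanitize_area is forbidden.

Forbidden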